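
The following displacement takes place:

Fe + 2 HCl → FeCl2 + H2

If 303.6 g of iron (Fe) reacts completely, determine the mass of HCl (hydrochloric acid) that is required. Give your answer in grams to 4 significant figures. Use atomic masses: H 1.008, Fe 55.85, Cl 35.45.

396.4 g

M(Fe) = 55.85 g/mol.
M(HCl) = 1.008 + 35.45 = 36.458 g/mol.
n(Fe) = 303.60 g / 55.85 g/mol = 5.4360 mol.
From the equation the Fe:HCl mole ratio is 1:2, so n(HCl) = 5.4360 × 2/1 = 10.872 mol.
Mass of HCl = 10.872 mol × 36.458 g/mol = 396.37 g.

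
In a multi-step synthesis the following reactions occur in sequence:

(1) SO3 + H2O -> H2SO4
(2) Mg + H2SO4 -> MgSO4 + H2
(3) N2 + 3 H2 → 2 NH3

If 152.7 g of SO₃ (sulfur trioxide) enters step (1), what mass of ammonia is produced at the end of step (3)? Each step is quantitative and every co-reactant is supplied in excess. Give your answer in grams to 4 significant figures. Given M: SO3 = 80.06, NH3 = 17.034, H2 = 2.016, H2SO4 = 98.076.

n(SO3) = 152.7 / 80.06 = 1.9073 mol.
Reaction (1): SO3→H2SO4 ratio 1:1 ⇒ n(H2SO4) = 1.9073 mol.
Reaction (2): H2SO4→H2 ratio 1:1 ⇒ n(H2) = 1.9073 mol.
Reaction (3): H2→NH3 ratio 3:2 ⇒ n(NH3) = 1.2715 mol.
Mass of NH3 = 1.2715 × 17.034 = 21.660 g.

21.66 g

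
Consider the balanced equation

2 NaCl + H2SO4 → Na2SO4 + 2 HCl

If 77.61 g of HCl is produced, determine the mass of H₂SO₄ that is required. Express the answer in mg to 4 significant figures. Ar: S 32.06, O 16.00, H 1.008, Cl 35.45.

M(HCl) = 1.008 + 35.45 = 36.458 g/mol.
M(H2SO4) = 2(1.008) + 32.06 + 4(16.00) = 98.076 g/mol.
n(HCl) = 77.610 g / 36.458 g/mol = 2.1288 mol.
From the equation the HCl:H2SO4 mole ratio is 2:1, so n(H2SO4) = 2.1288 × 1/2 = 1.0644 mol.
Mass of H2SO4 = 1.0644 mol × 98.076 g/mol = 104.39 g.
Converting to mg: 104.39 g = 104400 mg.

104400 mg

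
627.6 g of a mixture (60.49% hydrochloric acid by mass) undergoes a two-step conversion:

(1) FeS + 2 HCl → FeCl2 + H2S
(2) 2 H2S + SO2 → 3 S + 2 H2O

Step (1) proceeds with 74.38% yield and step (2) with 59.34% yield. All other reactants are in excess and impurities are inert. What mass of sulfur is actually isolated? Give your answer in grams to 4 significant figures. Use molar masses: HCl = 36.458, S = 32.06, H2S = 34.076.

110.5 g

Pure HCl = 627.6 × 0.6049 = 379.64 g.
n(HCl) = 379.64 / 36.458 = 10.413 mol.
Step 1 (HCl:H2S = 2:1): theoretical n(H2S) = 5.2065 mol; at 74.38% yield, n(H2S) = 3.8726 mol.
Step 2 (H2S:S = 2:3): theoretical n(S) = 5.8089 mol, so theoretical mass = 5.8089 × 32.06 = 186.23 g.
At 59.34% yield, actual mass of S = 186.23 × 0.5934 = 110.51 g.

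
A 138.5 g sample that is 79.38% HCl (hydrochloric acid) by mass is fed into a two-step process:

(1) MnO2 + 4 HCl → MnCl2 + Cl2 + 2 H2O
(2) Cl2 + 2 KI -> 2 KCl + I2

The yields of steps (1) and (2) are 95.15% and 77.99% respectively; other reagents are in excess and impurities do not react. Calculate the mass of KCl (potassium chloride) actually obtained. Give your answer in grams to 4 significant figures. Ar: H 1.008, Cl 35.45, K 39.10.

Pure HCl = 138.5 × 0.7938 = 109.94 g.
M(HCl) = 1.008 + 35.45 = 36.458 g/mol.
M(KCl) = 39.10 + 35.45 = 74.55 g/mol.
n(HCl) = 109.94 / 36.458 = 3.0156 mol.
Step 1 (HCl:Cl2 = 4:1): theoretical n(Cl2) = 0.75389 mol; at 95.15% yield, n(Cl2) = 0.71733 mol.
Step 2 (Cl2:KCl = 1:2): theoretical n(KCl) = 1.4347 mol, so theoretical mass = 1.4347 × 74.55 = 106.95 g.
At 77.99% yield, actual mass of KCl = 106.95 × 0.7799 = 83.413 g.

83.41 g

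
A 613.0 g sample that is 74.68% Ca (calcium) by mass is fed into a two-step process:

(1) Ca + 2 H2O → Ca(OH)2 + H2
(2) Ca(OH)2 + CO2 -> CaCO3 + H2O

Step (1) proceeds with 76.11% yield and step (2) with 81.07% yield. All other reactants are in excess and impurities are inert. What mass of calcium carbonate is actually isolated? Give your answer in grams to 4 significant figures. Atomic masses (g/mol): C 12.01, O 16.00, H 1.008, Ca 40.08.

Pure Ca = 613.0 × 0.7468 = 457.79 g.
M(Ca) = 40.08 g/mol.
M(CaCO3) = 40.08 + 12.01 + 3(16.00) = 100.09 g/mol.
n(Ca) = 457.79 / 40.08 = 11.422 mol.
Step 1 (Ca:Ca(OH)2 = 1:1): theoretical n(Ca(OH)2) = 11.422 mol; at 76.11% yield, n(Ca(OH)2) = 8.6932 mol.
Step 2 (Ca(OH)2:CaCO3 = 1:1): theoretical n(CaCO3) = 8.6932 mol, so theoretical mass = 8.6932 × 100.09 = 870.10 g.
At 81.07% yield, actual mass of CaCO3 = 870.10 × 0.8107 = 705.39 g.

705.4 g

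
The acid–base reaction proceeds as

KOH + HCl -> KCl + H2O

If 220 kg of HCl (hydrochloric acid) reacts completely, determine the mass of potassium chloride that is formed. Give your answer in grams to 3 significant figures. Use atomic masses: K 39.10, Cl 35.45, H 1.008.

450000 g

M(HCl) = 1.008 + 35.45 = 36.458 g/mol.
M(KCl) = 39.10 + 35.45 = 74.55 g/mol.
Convert: 220 kg = 220000 g.
n(HCl) = 220000 g / 36.458 g/mol = 6034 mol.
From the equation the HCl:KCl mole ratio is 1:1, so n(KCl) = 6034 × 1/1 = 6034 mol.
Mass of KCl = 6034 mol × 74.55 g/mol = 449900 g.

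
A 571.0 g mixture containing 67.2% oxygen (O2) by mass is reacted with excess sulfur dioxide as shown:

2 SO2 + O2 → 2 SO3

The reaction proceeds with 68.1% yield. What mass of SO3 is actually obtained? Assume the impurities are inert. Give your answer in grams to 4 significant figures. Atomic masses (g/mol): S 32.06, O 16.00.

1308 g

Pure O2 available = 571.0 g × 0.672 = 383.71 g.
M(O2) = 2(16.00) = 32.00 g/mol.
M(SO3) = 32.06 + 3(16.00) = 80.06 g/mol.
n(O2) = 383.71 g / 32.00 g/mol = 11.991 mol.
From the equation the O2:SO3 mole ratio is 1:2, so n(SO3) = 11.991 × 2/1 = 23.982 mol.
Mass of SO3 = 23.982 mol × 80.06 g/mol = 1920.0 g.
Actual mass collected = 1920.0 g × 0.681 = 1307.5 g.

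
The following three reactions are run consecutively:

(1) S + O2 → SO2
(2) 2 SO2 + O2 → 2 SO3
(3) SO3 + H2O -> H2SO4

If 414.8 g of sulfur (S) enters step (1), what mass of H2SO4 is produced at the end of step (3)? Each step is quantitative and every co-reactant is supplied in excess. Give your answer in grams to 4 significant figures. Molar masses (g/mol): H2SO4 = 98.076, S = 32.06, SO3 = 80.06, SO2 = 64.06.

n(S) = 414.8 / 32.06 = 12.938 mol.
Reaction (1): S→SO2 ratio 1:1 ⇒ n(SO2) = 12.938 mol.
Reaction (2): SO2→SO3 ratio 2:2 ⇒ n(SO3) = 12.938 mol.
Reaction (3): SO3→H2SO4 ratio 1:1 ⇒ n(H2SO4) = 12.938 mol.
Mass of H2SO4 = 12.938 × 98.076 = 1268.9 g.

1269 g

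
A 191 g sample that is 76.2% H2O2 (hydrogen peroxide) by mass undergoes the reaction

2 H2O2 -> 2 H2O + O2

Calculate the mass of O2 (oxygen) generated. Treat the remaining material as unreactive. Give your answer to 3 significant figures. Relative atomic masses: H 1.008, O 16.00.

68.5 g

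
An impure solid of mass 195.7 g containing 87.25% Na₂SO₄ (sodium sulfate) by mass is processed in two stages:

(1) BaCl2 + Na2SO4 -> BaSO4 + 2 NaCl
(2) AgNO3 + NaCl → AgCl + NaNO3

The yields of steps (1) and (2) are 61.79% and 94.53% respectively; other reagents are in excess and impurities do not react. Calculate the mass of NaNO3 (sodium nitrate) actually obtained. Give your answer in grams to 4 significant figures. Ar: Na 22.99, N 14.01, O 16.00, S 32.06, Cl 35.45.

119.4 g

Pure Na2SO4 = 195.7 × 0.8725 = 170.75 g.
M(Na2SO4) = 2(22.99) + 32.06 + 4(16.00) = 142.04 g/mol.
M(NaNO3) = 22.99 + 14.01 + 3(16.00) = 85.00 g/mol.
n(Na2SO4) = 170.75 / 142.04 = 1.2021 mol.
Step 1 (Na2SO4:NaCl = 1:2): theoretical n(NaCl) = 2.4042 mol; at 61.79% yield, n(NaCl) = 1.4856 mol.
Step 2 (NaCl:NaNO3 = 1:1): theoretical n(NaNO3) = 1.4856 mol, so theoretical mass = 1.4856 × 85.00 = 126.27 g.
At 94.53% yield, actual mass of NaNO3 = 126.27 × 0.9453 = 119.37 g.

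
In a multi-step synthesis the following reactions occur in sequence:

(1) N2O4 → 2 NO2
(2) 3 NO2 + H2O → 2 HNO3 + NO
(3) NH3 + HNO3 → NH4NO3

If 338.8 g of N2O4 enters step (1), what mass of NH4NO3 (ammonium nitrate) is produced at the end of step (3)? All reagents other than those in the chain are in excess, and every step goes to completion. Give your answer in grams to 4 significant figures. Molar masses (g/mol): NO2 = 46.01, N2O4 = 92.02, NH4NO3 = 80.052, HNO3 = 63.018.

n(N2O4) = 338.8 / 92.02 = 3.6818 mol.
Reaction (1): N2O4→NO2 ratio 1:2 ⇒ n(NO2) = 7.3636 mol.
Reaction (2): NO2→HNO3 ratio 3:2 ⇒ n(HNO3) = 4.9091 mol.
Reaction (3): HNO3→NH4NO3 ratio 1:1 ⇒ n(NH4NO3) = 4.9091 mol.
Mass of NH4NO3 = 4.9091 × 80.052 = 392.98 g.

393.0 g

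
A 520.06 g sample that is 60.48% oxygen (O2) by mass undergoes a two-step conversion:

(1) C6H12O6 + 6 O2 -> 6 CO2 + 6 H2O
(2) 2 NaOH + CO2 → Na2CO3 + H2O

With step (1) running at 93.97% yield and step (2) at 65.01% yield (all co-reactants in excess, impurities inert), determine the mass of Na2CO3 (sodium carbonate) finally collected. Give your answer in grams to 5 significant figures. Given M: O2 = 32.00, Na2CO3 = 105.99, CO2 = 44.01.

636.43 g

Pure O2 = 520.06 × 0.6048 = 314.532 g.
n(O2) = 314.532 / 32.00 = 9.82913 mol.
Step 1 (O2:CO2 = 6:6): theoretical n(CO2) = 9.82913 mol; at 93.97% yield, n(CO2) = 9.23644 mol.
Step 2 (CO2:Na2CO3 = 1:1): theoretical n(Na2CO3) = 9.23644 mol, so theoretical mass = 9.23644 × 105.99 = 978.970 g.
At 65.01% yield, actual mass of Na2CO3 = 978.970 × 0.6501 = 636.428 g.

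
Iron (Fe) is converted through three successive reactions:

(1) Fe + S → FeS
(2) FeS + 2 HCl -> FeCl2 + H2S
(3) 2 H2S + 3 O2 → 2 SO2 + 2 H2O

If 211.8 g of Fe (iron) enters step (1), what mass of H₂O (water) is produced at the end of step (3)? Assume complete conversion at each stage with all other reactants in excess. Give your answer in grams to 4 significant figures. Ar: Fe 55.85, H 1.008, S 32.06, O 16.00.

68.32 g

M(Fe) = 55.85 g/mol.
M(H2O) = 2(1.008) + 16.00 = 18.016 g/mol.
n(Fe) = 211.8 / 55.85 = 3.7923 mol.
Reaction (1): Fe→FeS ratio 1:1 ⇒ n(FeS) = 3.7923 mol.
Reaction (2): FeS→H2S ratio 1:1 ⇒ n(H2S) = 3.7923 mol.
Reaction (3): H2S→H2O ratio 2:2 ⇒ n(H2O) = 3.7923 mol.
Mass of H2O = 3.7923 × 18.016 = 68.322 g.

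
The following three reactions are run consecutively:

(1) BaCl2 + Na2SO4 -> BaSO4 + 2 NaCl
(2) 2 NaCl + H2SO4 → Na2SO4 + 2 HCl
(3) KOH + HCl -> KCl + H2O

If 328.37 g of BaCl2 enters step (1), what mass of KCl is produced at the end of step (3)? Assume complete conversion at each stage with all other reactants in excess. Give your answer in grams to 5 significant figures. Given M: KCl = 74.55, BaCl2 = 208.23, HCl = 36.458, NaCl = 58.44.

235.12 g

n(BaCl2) = 328.37 / 208.23 = 1.57696 mol.
Reaction (1): BaCl2→NaCl ratio 1:2 ⇒ n(NaCl) = 3.15392 mol.
Reaction (2): NaCl→HCl ratio 2:2 ⇒ n(HCl) = 3.15392 mol.
Reaction (3): HCl→KCl ratio 1:1 ⇒ n(KCl) = 3.15392 mol.
Mass of KCl = 3.15392 × 74.55 = 235.124 g.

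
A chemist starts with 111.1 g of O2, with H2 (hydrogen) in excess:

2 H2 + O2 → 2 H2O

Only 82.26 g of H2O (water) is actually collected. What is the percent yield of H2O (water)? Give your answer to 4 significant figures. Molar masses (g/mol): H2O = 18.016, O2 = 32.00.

65.76 %

n(O2) = 111.10 g / 32.00 g/mol = 3.4719 mol.
From the equation the O2:H2O mole ratio is 1:2, so n(H2O) = 3.4719 × 2/1 = 6.9437 mol.
Mass of H2O = 6.9437 mol × 18.016 g/mol = 125.10 g.
This is the theoretical yield. Percent yield = 82.26 g / 125.10 g × 100% = 65.756%.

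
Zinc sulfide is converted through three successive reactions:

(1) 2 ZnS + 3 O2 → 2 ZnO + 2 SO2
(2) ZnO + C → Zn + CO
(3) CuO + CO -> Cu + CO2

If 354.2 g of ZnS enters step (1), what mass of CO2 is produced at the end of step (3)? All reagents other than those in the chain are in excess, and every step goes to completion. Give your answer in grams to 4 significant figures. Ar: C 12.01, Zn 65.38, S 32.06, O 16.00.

M(ZnS) = 65.38 + 32.06 = 97.44 g/mol.
M(CO2) = 12.01 + 2(16.00) = 44.01 g/mol.
n(ZnS) = 354.2 / 97.44 = 3.6351 mol.
Reaction (1): ZnS→ZnO ratio 2:2 ⇒ n(ZnO) = 3.6351 mol.
Reaction (2): ZnO→CO ratio 1:1 ⇒ n(CO) = 3.6351 mol.
Reaction (3): CO→CO2 ratio 1:1 ⇒ n(CO2) = 3.6351 mol.
Mass of CO2 = 3.6351 × 44.01 = 159.98 g.

160.0 g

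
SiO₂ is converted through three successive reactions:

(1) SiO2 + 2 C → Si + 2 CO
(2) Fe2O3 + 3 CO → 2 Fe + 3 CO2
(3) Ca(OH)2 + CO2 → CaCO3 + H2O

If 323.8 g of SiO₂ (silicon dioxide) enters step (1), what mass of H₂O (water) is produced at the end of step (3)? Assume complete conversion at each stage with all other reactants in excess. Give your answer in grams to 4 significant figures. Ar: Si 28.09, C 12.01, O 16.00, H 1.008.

M(SiO2) = 28.09 + 2(16.00) = 60.09 g/mol.
M(H2O) = 2(1.008) + 16.00 = 18.016 g/mol.
n(SiO2) = 323.8 / 60.09 = 5.3886 mol.
Reaction (1): SiO2→CO ratio 1:2 ⇒ n(CO) = 10.777 mol.
Reaction (2): CO→CO2 ratio 3:3 ⇒ n(CO2) = 10.777 mol.
Reaction (3): CO2→H2O ratio 1:1 ⇒ n(H2O) = 10.777 mol.
Mass of H2O = 10.777 × 18.016 = 194.16 g.

194.2 g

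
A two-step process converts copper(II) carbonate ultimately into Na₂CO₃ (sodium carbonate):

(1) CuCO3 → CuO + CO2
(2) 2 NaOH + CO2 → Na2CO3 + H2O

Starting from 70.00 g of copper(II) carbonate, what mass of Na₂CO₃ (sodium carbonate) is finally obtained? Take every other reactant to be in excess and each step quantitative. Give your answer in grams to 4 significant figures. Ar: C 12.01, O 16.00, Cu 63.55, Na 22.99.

60.05 g

M(CuCO3) = 63.55 + 12.01 + 3(16.00) = 123.56 g/mol.
M(Na2CO3) = 2(22.99) + 12.01 + 3(16.00) = 105.99 g/mol.
n(CuCO3) = 70.000 / 123.56 = 0.56653 mol.
Step 1 gives a 1:1 ratio of CuCO3 to CO2, so n(CO2) = 0.56653 mol.
In step 2 the CO2:Na2CO3 ratio is 1:1, so n(Na2CO3) = 0.56653 mol.
Mass of Na2CO3 = 0.56653 × 105.99 = 60.046 g.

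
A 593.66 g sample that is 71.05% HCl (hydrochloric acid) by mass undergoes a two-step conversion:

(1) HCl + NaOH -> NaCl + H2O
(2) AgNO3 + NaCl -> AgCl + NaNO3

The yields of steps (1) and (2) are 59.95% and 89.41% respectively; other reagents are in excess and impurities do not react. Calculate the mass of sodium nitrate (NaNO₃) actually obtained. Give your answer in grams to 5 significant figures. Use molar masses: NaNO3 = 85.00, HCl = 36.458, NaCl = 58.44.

527.11 g

Pure HCl = 593.66 × 0.7105 = 421.795 g.
n(HCl) = 421.795 / 36.458 = 11.5694 mol.
Step 1 (HCl:NaCl = 1:1): theoretical n(NaCl) = 11.5694 mol; at 59.95% yield, n(NaCl) = 6.93583 mol.
Step 2 (NaCl:NaNO3 = 1:1): theoretical n(NaNO3) = 6.93583 mol, so theoretical mass = 6.93583 × 85.00 = 589.545 g.
At 89.41% yield, actual mass of NaNO3 = 589.545 × 0.8941 = 527.112 g.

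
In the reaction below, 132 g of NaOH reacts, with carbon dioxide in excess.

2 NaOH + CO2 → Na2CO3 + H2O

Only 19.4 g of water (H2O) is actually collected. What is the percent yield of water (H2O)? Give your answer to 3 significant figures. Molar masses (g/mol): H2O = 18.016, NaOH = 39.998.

n(NaOH) = 132.0 g / 39.998 g/mol = 3.300 mol.
From the equation the NaOH:H2O mole ratio is 2:1, so n(H2O) = 3.300 × 1/2 = 1.650 mol.
Mass of H2O = 1.650 mol × 18.016 g/mol = 29.73 g.
This is the theoretical yield. Percent yield = 19.4 g / 29.73 g × 100% = 65.26%.

65.3 %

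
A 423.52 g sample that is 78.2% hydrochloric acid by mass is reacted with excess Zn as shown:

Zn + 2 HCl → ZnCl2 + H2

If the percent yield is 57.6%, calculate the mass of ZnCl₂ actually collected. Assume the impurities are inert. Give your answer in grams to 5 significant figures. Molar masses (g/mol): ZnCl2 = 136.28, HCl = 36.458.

356.54 g

Pure HCl available = 423.52 g × 0.782 = 331.193 g.
n(HCl) = 331.193 g / 36.458 g/mol = 9.08422 mol.
From the equation the HCl:ZnCl2 mole ratio is 2:1, so n(ZnCl2) = 9.08422 × 1/2 = 4.54211 mol.
Mass of ZnCl2 = 4.54211 mol × 136.28 g/mol = 618.999 g.
Actual mass collected = 618.999 g × 0.576 = 356.543 g.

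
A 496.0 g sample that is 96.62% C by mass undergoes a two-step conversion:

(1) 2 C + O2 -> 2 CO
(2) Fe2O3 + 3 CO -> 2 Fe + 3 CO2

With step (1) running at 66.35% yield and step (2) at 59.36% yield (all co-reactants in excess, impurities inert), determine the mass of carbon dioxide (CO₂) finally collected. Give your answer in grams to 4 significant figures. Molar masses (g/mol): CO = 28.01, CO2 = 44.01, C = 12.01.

691.7 g

Pure C = 496.0 × 0.9662 = 479.24 g.
n(C) = 479.24 / 12.01 = 39.903 mol.
Step 1 (C:CO = 2:2): theoretical n(CO) = 39.903 mol; at 66.35% yield, n(CO) = 26.476 mol.
Step 2 (CO:CO2 = 3:3): theoretical n(CO2) = 26.476 mol, so theoretical mass = 26.476 × 44.01 = 1165.2 g.
At 59.36% yield, actual mass of CO2 = 1165.2 × 0.5936 = 691.66 g.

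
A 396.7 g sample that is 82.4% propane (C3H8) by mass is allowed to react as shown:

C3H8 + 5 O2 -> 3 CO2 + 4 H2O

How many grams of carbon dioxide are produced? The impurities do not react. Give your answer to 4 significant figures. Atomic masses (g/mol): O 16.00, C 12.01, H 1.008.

Mass of pure C3H8 = 396.7 g × 0.824 = 326.88 g.
M(C3H8) = 3(12.01) + 8(1.008) = 44.094 g/mol.
M(CO2) = 12.01 + 2(16.00) = 44.01 g/mol.
n(C3H8) = 326.88 g / 44.094 g/mol = 7.4133 mol.
From the equation the C3H8:CO2 mole ratio is 1:3, so n(CO2) = 7.4133 × 3/1 = 22.240 mol.
Mass of CO2 = 22.240 mol × 44.01 g/mol = 978.77 g.

978.8 g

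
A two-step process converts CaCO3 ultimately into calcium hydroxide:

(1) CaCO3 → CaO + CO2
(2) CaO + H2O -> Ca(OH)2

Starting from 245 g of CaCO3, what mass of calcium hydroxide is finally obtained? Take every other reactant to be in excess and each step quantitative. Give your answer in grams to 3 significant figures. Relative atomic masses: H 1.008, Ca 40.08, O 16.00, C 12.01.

181 g

M(CaCO3) = 40.08 + 12.01 + 3(16.00) = 100.09 g/mol.
M(Ca(OH)2) = 40.08 + 2(16.00) + 2(1.008) = 74.096 g/mol.
n(CaCO3) = 245.0 / 100.09 = 2.448 mol.
Step 1 gives a 1:1 ratio of CaCO3 to CaO, so n(CaO) = 2.448 mol.
In step 2 the CaO:Ca(OH)2 ratio is 1:1, so n(Ca(OH)2) = 2.448 mol.
Mass of Ca(OH)2 = 2.448 × 74.096 = 181.4 g.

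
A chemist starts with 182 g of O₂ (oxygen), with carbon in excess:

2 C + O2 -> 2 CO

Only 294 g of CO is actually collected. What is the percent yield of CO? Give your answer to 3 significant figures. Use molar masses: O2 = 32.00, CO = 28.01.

n(O2) = 182.0 g / 32.00 g/mol = 5.688 mol.
From the equation the O2:CO mole ratio is 1:2, so n(CO) = 5.688 × 2/1 = 11.38 mol.
Mass of CO = 11.38 mol × 28.01 g/mol = 318.6 g.
This is the theoretical yield. Percent yield = 294 g / 318.6 g × 100% = 92.27%.

92.3 %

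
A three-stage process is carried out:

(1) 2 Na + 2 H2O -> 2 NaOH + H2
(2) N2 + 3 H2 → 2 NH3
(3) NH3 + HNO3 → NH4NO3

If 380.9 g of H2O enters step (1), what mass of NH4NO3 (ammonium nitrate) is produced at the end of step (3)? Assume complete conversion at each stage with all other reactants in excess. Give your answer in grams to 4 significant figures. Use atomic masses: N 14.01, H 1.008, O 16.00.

M(H2O) = 2(1.008) + 16.00 = 18.016 g/mol.
M(NH4NO3) = 2(14.01) + 4(1.008) + 3(16.00) = 80.052 g/mol.
n(H2O) = 380.9 / 18.016 = 21.142 mol.
Reaction (1): H2O→H2 ratio 2:1 ⇒ n(H2) = 10.571 mol.
Reaction (2): H2→NH3 ratio 3:2 ⇒ n(NH3) = 7.0474 mol.
Reaction (3): NH3→NH4NO3 ratio 1:1 ⇒ n(NH4NO3) = 7.0474 mol.
Mass of NH4NO3 = 7.0474 × 80.052 = 564.16 g.

564.2 g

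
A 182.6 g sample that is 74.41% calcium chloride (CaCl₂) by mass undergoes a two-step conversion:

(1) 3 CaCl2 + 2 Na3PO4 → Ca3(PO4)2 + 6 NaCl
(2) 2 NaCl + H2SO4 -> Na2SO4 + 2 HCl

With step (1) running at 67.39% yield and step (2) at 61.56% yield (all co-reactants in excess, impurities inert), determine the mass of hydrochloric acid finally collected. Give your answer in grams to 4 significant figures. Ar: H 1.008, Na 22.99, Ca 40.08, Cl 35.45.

37.03 g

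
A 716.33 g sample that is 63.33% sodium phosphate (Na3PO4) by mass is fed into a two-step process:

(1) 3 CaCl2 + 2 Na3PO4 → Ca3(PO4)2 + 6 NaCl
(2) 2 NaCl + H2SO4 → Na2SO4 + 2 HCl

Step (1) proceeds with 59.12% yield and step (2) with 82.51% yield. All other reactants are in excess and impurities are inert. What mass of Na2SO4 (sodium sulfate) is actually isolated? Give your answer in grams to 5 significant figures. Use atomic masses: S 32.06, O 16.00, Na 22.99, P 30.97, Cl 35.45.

Pure Na3PO4 = 716.33 × 0.6333 = 453.652 g.
M(Na3PO4) = 3(22.99) + 30.97 + 4(16.00) = 163.94 g/mol.
M(Na2SO4) = 2(22.99) + 32.06 + 4(16.00) = 142.04 g/mol.
n(Na3PO4) = 453.652 / 163.94 = 2.76718 mol.
Step 1 (Na3PO4:NaCl = 2:6): theoretical n(NaCl) = 8.30155 mol; at 59.12% yield, n(NaCl) = 4.90787 mol.
Step 2 (NaCl:Na2SO4 = 2:1): theoretical n(Na2SO4) = 2.45394 mol, so theoretical mass = 2.45394 × 142.04 = 348.557 g.
At 82.51% yield, actual mass of Na2SO4 = 348.557 × 0.8251 = 287.595 g.

287.59 g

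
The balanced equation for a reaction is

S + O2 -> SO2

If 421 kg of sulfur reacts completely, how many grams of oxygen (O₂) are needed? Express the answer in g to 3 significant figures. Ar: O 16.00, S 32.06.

M(S) = 32.06 g/mol.
M(O2) = 2(16.00) = 32.00 g/mol.
Convert: 421 kg = 421000 g.
n(S) = 421000 g / 32.06 g/mol = 13130 mol.
From the equation the S:O2 mole ratio is 1:1, so n(O2) = 13130 × 1/1 = 13130 mol.
Mass of O2 = 13130 mol × 32.00 g/mol = 420200 g.

420000 g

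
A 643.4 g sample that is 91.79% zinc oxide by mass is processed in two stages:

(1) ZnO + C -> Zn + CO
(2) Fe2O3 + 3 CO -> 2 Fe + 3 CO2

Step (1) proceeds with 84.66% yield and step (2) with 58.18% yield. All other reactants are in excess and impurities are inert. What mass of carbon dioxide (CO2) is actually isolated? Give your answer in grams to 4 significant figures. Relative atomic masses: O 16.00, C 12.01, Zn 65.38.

157.3 g

Pure ZnO = 643.4 × 0.9179 = 590.58 g.
M(ZnO) = 65.38 + 16.00 = 81.38 g/mol.
M(CO2) = 12.01 + 2(16.00) = 44.01 g/mol.
n(ZnO) = 590.58 / 81.38 = 7.2570 mol.
Step 1 (ZnO:CO = 1:1): theoretical n(CO) = 7.2570 mol; at 84.66% yield, n(CO) = 6.1438 mol.
Step 2 (CO:CO2 = 3:3): theoretical n(CO2) = 6.1438 mol, so theoretical mass = 6.1438 × 44.01 = 270.39 g.
At 58.18% yield, actual mass of CO2 = 270.39 × 0.5818 = 157.31 g.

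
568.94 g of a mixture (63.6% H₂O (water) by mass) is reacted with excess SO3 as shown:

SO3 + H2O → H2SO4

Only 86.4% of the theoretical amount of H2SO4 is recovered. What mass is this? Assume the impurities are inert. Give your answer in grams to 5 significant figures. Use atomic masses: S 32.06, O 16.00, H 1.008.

1701.9 g

Pure H2O available = 568.94 g × 0.636 = 361.846 g.
M(H2O) = 2(1.008) + 16.00 = 18.016 g/mol.
M(H2SO4) = 2(1.008) + 32.06 + 4(16.00) = 98.076 g/mol.
n(H2O) = 361.846 g / 18.016 g/mol = 20.0847 mol.
From the equation the H2O:H2SO4 mole ratio is 1:1, so n(H2SO4) = 20.0847 × 1/1 = 20.0847 mol.
Mass of H2SO4 = 20.0847 mol × 98.076 g/mol = 1969.83 g.
Actual mass collected = 1969.83 g × 0.864 = 1701.93 g.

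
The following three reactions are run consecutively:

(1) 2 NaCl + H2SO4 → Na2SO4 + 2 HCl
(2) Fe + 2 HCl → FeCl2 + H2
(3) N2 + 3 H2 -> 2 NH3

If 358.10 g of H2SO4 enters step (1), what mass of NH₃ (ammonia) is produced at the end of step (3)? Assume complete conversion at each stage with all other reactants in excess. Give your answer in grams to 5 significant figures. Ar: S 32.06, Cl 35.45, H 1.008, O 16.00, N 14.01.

M(H2SO4) = 2(1.008) + 32.06 + 4(16.00) = 98.076 g/mol.
M(NH3) = 14.01 + 3(1.008) = 17.034 g/mol.
n(H2SO4) = 358.10 / 98.076 = 3.65125 mol.
Reaction (1): H2SO4→HCl ratio 1:2 ⇒ n(HCl) = 7.30250 mol.
Reaction (2): HCl→H2 ratio 2:1 ⇒ n(H2) = 3.65125 mol.
Reaction (3): H2→NH3 ratio 3:2 ⇒ n(NH3) = 2.43417 mol.
Mass of NH3 = 2.43417 × 17.034 = 41.4636 g.

41.464 g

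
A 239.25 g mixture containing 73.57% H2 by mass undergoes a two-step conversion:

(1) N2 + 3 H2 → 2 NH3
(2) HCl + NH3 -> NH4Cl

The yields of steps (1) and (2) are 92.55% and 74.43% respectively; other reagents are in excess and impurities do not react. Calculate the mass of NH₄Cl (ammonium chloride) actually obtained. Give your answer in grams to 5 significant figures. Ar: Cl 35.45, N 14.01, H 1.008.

2144.8 g

Pure H2 = 239.25 × 0.7357 = 176.016 g.
M(H2) = 2(1.008) = 2.016 g/mol.
M(NH4Cl) = 14.01 + 4(1.008) + 35.45 = 53.492 g/mol.
n(H2) = 176.016 / 2.016 = 87.3096 mol.
Step 1 (H2:NH3 = 3:2): theoretical n(NH3) = 58.2064 mol; at 92.55% yield, n(NH3) = 53.8700 mol.
Step 2 (NH3:NH4Cl = 1:1): theoretical n(NH4Cl) = 53.8700 mol, so theoretical mass = 53.8700 × 53.492 = 2881.62 g.
At 74.43% yield, actual mass of NH4Cl = 2881.62 × 0.7443 = 2144.79 g.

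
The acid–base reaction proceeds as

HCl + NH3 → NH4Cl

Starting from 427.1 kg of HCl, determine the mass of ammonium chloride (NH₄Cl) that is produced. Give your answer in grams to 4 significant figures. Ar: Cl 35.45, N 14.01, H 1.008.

M(HCl) = 1.008 + 35.45 = 36.458 g/mol.
M(NH4Cl) = 14.01 + 4(1.008) + 35.45 = 53.492 g/mol.
Convert: 427.1 kg = 427100 g.
n(HCl) = 427100 g / 36.458 g/mol = 11715 mol.
From the equation the HCl:NH4Cl mole ratio is 1:1, so n(NH4Cl) = 11715 × 1/1 = 11715 mol.
Mass of NH4Cl = 11715 mol × 53.492 g/mol = 626650 g.

626700 g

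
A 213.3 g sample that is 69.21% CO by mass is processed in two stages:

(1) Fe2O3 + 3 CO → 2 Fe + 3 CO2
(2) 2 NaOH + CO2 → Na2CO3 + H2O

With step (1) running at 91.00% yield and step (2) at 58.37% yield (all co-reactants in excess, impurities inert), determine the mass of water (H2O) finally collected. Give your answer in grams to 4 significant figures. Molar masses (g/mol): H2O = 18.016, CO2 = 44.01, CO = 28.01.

50.44 g

Pure CO = 213.3 × 0.6921 = 147.62 g.
n(CO) = 147.62 / 28.01 = 5.2704 mol.
Step 1 (CO:CO2 = 3:3): theoretical n(CO2) = 5.2704 mol; at 91.00% yield, n(CO2) = 4.7961 mol.
Step 2 (CO2:H2O = 1:1): theoretical n(H2O) = 4.7961 mol, so theoretical mass = 4.7961 × 18.016 = 86.406 g.
At 58.37% yield, actual mass of H2O = 86.406 × 0.5837 = 50.435 g.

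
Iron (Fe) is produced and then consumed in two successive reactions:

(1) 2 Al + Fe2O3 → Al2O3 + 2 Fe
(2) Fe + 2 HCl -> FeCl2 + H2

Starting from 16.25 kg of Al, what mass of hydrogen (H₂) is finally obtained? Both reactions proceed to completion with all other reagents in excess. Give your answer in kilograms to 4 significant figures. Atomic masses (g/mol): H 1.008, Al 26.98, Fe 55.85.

1.214 kg

M(Al) = 26.98 g/mol.
M(H2) = 2(1.008) = 2.016 g/mol.
16.25 kg = 16250 g.
n(Al) = 16250 / 26.98 = 602.30 mol.
Step 1 gives a 2:2 ratio of Al to Fe, so n(Fe) = 602.30 mol.
In step 2 the Fe:H2 ratio is 1:1, so n(H2) = 602.30 mol.
Mass of H2 = 602.30 × 2.016 = 1214.2 g = 1.214 kg.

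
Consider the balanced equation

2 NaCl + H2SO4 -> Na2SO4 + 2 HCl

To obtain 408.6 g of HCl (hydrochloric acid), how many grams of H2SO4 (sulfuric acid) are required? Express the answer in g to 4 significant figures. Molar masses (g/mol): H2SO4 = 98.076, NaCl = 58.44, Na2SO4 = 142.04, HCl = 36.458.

549.6 g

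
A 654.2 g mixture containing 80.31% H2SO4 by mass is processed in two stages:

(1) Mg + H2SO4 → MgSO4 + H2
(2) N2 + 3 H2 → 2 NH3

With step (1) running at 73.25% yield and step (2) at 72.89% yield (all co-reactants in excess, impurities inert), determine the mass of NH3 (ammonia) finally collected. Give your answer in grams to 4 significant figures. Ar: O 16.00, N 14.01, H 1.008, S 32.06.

Pure H2SO4 = 654.2 × 0.8031 = 525.39 g.
M(H2SO4) = 2(1.008) + 32.06 + 4(16.00) = 98.076 g/mol.
M(NH3) = 14.01 + 3(1.008) = 17.034 g/mol.
n(H2SO4) = 525.39 / 98.076 = 5.3569 mol.
Step 1 (H2SO4:H2 = 1:1): theoretical n(H2) = 5.3569 mol; at 73.25% yield, n(H2) = 3.9240 mol.
Step 2 (H2:NH3 = 3:2): theoretical n(NH3) = 2.6160 mol, so theoretical mass = 2.6160 × 17.034 = 44.561 g.
At 72.89% yield, actual mass of NH3 = 44.561 × 0.7289 = 32.480 g.

32.48 g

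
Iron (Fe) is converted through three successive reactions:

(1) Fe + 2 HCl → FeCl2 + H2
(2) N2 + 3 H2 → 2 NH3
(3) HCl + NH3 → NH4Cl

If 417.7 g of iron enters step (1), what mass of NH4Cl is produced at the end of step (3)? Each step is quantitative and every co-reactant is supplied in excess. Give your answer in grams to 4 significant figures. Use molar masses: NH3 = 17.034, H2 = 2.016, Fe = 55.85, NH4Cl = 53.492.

n(Fe) = 417.7 / 55.85 = 7.4790 mol.
Reaction (1): Fe→H2 ratio 1:1 ⇒ n(H2) = 7.4790 mol.
Reaction (2): H2→NH3 ratio 3:2 ⇒ n(NH3) = 4.9860 mol.
Reaction (3): NH3→NH4Cl ratio 1:1 ⇒ n(NH4Cl) = 4.9860 mol.
Mass of NH4Cl = 4.9860 × 53.492 = 266.71 g.

266.7 g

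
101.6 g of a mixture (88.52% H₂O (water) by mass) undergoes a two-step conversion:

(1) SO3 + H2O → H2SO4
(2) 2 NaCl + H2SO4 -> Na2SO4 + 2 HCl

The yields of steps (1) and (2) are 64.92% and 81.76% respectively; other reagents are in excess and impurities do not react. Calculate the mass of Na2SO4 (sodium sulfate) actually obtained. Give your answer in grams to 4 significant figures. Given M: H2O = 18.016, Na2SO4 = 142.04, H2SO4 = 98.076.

Pure H2O = 101.6 × 0.8852 = 89.936 g.
n(H2O) = 89.936 / 18.016 = 4.9920 mol.
Step 1 (H2O:H2SO4 = 1:1): theoretical n(H2SO4) = 4.9920 mol; at 64.92% yield, n(H2SO4) = 3.2408 mol.
Step 2 (H2SO4:Na2SO4 = 1:1): theoretical n(Na2SO4) = 3.2408 mol, so theoretical mass = 3.2408 × 142.04 = 460.33 g.
At 81.76% yield, actual mass of Na2SO4 = 460.33 × 0.8176 = 376.36 g.

376.4 g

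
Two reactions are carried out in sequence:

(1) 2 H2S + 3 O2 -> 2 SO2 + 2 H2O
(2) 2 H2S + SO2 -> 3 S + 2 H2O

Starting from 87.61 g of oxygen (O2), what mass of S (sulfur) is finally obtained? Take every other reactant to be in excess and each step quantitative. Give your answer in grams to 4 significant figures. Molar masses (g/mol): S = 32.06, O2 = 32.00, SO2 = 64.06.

n(O2) = 87.610 / 32.00 = 2.7378 mol.
Step 1 gives a 3:2 ratio of O2 to SO2, so n(SO2) = 1.8252 mol.
In step 2 the SO2:S ratio is 1:3, so n(S) = 5.4756 mol.
Mass of S = 5.4756 × 32.06 = 175.55 g.

175.5 g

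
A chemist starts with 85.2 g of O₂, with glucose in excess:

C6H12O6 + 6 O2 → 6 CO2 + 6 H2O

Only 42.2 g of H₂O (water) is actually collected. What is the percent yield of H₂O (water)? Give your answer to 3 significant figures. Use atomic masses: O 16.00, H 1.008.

88.0 %

M(O2) = 2(16.00) = 32.00 g/mol.
M(H2O) = 2(1.008) + 16.00 = 18.016 g/mol.
n(O2) = 85.20 g / 32.00 g/mol = 2.663 mol.
From the equation the O2:H2O mole ratio is 6:6, so n(H2O) = 2.663 × 6/6 = 2.663 mol.
Mass of H2O = 2.663 mol × 18.016 g/mol = 47.97 g.
This is the theoretical yield. Percent yield = 42.2 g / 47.97 g × 100% = 87.98%.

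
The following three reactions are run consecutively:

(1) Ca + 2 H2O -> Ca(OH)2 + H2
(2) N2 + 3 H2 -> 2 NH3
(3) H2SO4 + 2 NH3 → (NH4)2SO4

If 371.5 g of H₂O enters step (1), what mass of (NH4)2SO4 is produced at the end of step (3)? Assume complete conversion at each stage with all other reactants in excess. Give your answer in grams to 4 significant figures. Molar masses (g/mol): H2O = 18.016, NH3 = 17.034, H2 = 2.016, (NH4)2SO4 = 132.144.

n(H2O) = 371.5 / 18.016 = 20.621 mol.
Reaction (1): H2O→H2 ratio 2:1 ⇒ n(H2) = 10.310 mol.
Reaction (2): H2→NH3 ratio 3:2 ⇒ n(NH3) = 6.8735 mol.
Reaction (3): NH3→(NH4)2SO4 ratio 2:1 ⇒ n((NH4)2SO4) = 3.4368 mol.
Mass of (NH4)2SO4 = 3.4368 × 132.144 = 454.15 g.

454.1 g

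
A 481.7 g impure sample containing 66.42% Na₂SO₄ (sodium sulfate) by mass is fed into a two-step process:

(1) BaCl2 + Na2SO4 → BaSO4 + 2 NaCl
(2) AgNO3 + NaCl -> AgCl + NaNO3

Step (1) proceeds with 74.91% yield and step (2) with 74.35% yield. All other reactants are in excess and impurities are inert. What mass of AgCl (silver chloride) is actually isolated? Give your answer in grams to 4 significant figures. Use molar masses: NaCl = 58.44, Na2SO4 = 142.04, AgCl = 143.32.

359.6 g

Pure Na2SO4 = 481.7 × 0.6642 = 319.95 g.
n(Na2SO4) = 319.95 / 142.04 = 2.2525 mol.
Step 1 (Na2SO4:NaCl = 1:2): theoretical n(NaCl) = 4.5050 mol; at 74.91% yield, n(NaCl) = 3.3747 mol.
Step 2 (NaCl:AgCl = 1:1): theoretical n(AgCl) = 3.3747 mol, so theoretical mass = 3.3747 × 143.32 = 483.66 g.
At 74.35% yield, actual mass of AgCl = 483.66 × 0.7435 = 359.60 g.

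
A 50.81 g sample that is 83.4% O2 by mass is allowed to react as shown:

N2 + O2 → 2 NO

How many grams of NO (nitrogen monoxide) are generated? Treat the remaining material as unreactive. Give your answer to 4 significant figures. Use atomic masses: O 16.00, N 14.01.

Mass of pure O2 = 50.81 g × 0.834 = 42.376 g.
M(O2) = 2(16.00) = 32.00 g/mol.
M(NO) = 14.01 + 16.00 = 30.01 g/mol.
n(O2) = 42.376 g / 32.00 g/mol = 1.3242 mol.
From the equation the O2:NO mole ratio is 1:2, so n(NO) = 1.3242 × 2/1 = 2.6485 mol.
Mass of NO = 2.6485 mol × 30.01 g/mol = 79.481 g.

79.48 g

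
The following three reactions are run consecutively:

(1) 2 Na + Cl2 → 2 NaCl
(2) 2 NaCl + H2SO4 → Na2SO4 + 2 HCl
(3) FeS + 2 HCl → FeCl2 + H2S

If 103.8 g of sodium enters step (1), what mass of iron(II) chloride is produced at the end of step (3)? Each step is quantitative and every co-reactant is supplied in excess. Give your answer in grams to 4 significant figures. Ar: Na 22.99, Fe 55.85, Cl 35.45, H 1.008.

M(Na) = 22.99 g/mol.
M(FeCl2) = 55.85 + 2(35.45) = 126.75 g/mol.
n(Na) = 103.8 / 22.99 = 4.5150 mol.
Reaction (1): Na→NaCl ratio 2:2 ⇒ n(NaCl) = 4.5150 mol.
Reaction (2): NaCl→HCl ratio 2:2 ⇒ n(HCl) = 4.5150 mol.
Reaction (3): HCl→FeCl2 ratio 2:1 ⇒ n(FeCl2) = 2.2575 mol.
Mass of FeCl2 = 2.2575 × 126.75 = 286.14 g.

286.1 g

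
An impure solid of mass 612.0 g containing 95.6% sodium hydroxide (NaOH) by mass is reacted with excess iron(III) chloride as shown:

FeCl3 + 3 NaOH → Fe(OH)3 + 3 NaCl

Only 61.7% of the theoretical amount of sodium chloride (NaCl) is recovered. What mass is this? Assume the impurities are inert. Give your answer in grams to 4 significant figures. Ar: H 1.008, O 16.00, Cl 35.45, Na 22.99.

Pure NaOH available = 612.0 g × 0.956 = 585.07 g.
M(NaOH) = 22.99 + 16.00 + 1.008 = 39.998 g/mol.
M(NaCl) = 22.99 + 35.45 = 58.44 g/mol.
n(NaOH) = 585.07 g / 39.998 g/mol = 14.628 mol.
From the equation the NaOH:NaCl mole ratio is 3:3, so n(NaCl) = 14.628 × 3/3 = 14.628 mol.
Mass of NaCl = 14.628 mol × 58.44 g/mol = 854.83 g.
Actual mass collected = 854.83 g × 0.617 = 527.43 g.

527.4 g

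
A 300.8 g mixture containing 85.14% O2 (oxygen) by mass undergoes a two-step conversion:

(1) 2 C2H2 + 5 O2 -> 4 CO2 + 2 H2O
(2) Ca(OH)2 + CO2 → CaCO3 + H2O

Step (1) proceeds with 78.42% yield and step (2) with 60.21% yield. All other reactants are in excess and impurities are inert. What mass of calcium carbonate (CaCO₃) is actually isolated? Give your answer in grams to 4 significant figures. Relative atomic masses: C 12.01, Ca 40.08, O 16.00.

302.6 g

Pure O2 = 300.8 × 0.8514 = 256.10 g.
M(O2) = 2(16.00) = 32.00 g/mol.
M(CaCO3) = 40.08 + 12.01 + 3(16.00) = 100.09 g/mol.
n(O2) = 256.10 / 32.00 = 8.0032 mol.
Step 1 (O2:CO2 = 5:4): theoretical n(CO2) = 6.4025 mol; at 78.42% yield, n(CO2) = 5.0209 mol.
Step 2 (CO2:CaCO3 = 1:1): theoretical n(CaCO3) = 5.0209 mol, so theoretical mass = 5.0209 × 100.09 = 502.54 g.
At 60.21% yield, actual mass of CaCO3 = 502.54 × 0.6021 = 302.58 g.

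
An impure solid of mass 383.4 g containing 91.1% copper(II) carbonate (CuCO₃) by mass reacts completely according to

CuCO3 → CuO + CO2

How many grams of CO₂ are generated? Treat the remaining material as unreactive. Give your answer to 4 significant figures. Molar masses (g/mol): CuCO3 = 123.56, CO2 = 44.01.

Mass of pure CuCO3 = 383.4 g × 0.911 = 349.28 g.
n(CuCO3) = 349.28 g / 123.56 g/mol = 2.8268 mol.
From the equation the CuCO3:CO2 mole ratio is 1:1, so n(CO2) = 2.8268 × 1/1 = 2.8268 mol.
Mass of CO2 = 2.8268 mol × 44.01 g/mol = 124.41 g.

124.4 g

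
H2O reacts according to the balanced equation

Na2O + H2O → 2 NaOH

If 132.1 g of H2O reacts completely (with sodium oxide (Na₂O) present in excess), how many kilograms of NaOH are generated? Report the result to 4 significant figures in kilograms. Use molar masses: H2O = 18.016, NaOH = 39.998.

0.5866 kg

n(H2O) = 132.10 g / 18.016 g/mol = 7.3324 mol.
From the equation the H2O:NaOH mole ratio is 1:2, so n(NaOH) = 7.3324 × 2/1 = 14.665 mol.
Mass of NaOH = 14.665 mol × 39.998 g/mol = 586.56 g.
Converting to kg: 586.56 g = 0.5866 kg.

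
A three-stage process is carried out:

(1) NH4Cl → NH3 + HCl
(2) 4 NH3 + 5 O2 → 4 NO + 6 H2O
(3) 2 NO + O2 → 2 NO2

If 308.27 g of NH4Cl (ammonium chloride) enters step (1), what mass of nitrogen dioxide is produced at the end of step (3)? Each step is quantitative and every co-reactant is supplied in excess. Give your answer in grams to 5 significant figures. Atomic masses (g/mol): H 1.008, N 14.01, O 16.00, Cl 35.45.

265.15 g

M(NH4Cl) = 14.01 + 4(1.008) + 35.45 = 53.492 g/mol.
M(NO2) = 14.01 + 2(16.00) = 46.01 g/mol.
n(NH4Cl) = 308.27 / 53.492 = 5.76292 mol.
Reaction (1): NH4Cl→NH3 ratio 1:1 ⇒ n(NH3) = 5.76292 mol.
Reaction (2): NH3→NO ratio 4:4 ⇒ n(NO) = 5.76292 mol.
Reaction (3): NO→NO2 ratio 2:2 ⇒ n(NO2) = 5.76292 mol.
Mass of NO2 = 5.76292 × 46.01 = 265.152 g.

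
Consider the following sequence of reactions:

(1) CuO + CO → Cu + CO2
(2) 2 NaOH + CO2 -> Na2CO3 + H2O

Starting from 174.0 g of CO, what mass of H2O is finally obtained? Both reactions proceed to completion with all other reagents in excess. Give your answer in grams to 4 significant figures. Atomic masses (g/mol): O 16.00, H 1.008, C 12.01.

111.9 g

M(CO) = 12.01 + 16.00 = 28.01 g/mol.
M(H2O) = 2(1.008) + 16.00 = 18.016 g/mol.
n(CO) = 174.00 / 28.01 = 6.2121 mol.
Step 1 gives a 1:1 ratio of CO to CO2, so n(CO2) = 6.2121 mol.
In step 2 the CO2:H2O ratio is 1:1, so n(H2O) = 6.2121 mol.
Mass of H2O = 6.2121 × 18.016 = 111.92 g.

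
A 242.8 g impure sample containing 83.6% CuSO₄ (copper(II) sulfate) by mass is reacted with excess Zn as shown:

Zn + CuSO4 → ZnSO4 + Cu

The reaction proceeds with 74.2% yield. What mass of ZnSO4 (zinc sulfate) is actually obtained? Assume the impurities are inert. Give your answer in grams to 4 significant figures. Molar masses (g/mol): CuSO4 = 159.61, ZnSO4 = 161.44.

152.3 g

Pure CuSO4 available = 242.8 g × 0.836 = 202.98 g.
n(CuSO4) = 202.98 g / 159.61 g/mol = 1.2717 mol.
From the equation the CuSO4:ZnSO4 mole ratio is 1:1, so n(ZnSO4) = 1.2717 × 1/1 = 1.2717 mol.
Mass of ZnSO4 = 1.2717 mol × 161.44 g/mol = 205.31 g.
Actual mass collected = 205.31 g × 0.742 = 152.34 g.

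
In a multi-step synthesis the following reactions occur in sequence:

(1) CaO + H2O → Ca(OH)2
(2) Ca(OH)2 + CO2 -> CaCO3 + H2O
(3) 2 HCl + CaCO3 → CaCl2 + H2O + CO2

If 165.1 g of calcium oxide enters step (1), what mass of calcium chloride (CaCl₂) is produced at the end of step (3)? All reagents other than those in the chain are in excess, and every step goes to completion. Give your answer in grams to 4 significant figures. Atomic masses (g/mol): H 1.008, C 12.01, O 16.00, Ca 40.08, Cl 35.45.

326.7 g

M(CaO) = 40.08 + 16.00 = 56.08 g/mol.
M(CaCl2) = 40.08 + 2(35.45) = 110.98 g/mol.
n(CaO) = 165.1 / 56.08 = 2.9440 mol.
Reaction (1): CaO→Ca(OH)2 ratio 1:1 ⇒ n(Ca(OH)2) = 2.9440 mol.
Reaction (2): Ca(OH)2→CaCO3 ratio 1:1 ⇒ n(CaCO3) = 2.9440 mol.
Reaction (3): CaCO3→CaCl2 ratio 1:1 ⇒ n(CaCl2) = 2.9440 mol.
Mass of CaCl2 = 2.9440 × 110.98 = 326.73 g.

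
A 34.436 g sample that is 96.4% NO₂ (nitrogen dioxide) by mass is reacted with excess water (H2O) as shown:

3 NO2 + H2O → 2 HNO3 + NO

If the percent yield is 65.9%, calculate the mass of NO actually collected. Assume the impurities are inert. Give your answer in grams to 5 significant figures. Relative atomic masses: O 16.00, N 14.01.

4.7563 g

Pure NO2 available = 34.436 g × 0.964 = 33.1963 g.
M(NO2) = 14.01 + 2(16.00) = 46.01 g/mol.
M(NO) = 14.01 + 16.00 = 30.01 g/mol.
n(NO2) = 33.1963 g / 46.01 g/mol = 0.721502 mol.
From the equation the NO2:NO mole ratio is 3:1, so n(NO) = 0.721502 × 1/3 = 0.240501 mol.
Mass of NO = 0.240501 mol × 30.01 g/mol = 7.21742 g.
Actual mass collected = 7.21742 g × 0.659 = 4.75628 g.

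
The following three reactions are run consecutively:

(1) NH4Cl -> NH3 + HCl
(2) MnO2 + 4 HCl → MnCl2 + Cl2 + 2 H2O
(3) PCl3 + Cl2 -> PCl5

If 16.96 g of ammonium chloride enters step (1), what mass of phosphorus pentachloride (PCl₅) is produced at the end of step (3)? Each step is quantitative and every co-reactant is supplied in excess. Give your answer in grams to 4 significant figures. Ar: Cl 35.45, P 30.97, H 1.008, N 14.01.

M(NH4Cl) = 14.01 + 4(1.008) + 35.45 = 53.492 g/mol.
M(PCl5) = 30.97 + 5(35.45) = 208.22 g/mol.
n(NH4Cl) = 16.96 / 53.492 = 0.31706 mol.
Reaction (1): NH4Cl→HCl ratio 1:1 ⇒ n(HCl) = 0.31706 mol.
Reaction (2): HCl→Cl2 ratio 4:1 ⇒ n(Cl2) = 0.079264 mol.
Reaction (3): Cl2→PCl5 ratio 1:1 ⇒ n(PCl5) = 0.079264 mol.
Mass of PCl5 = 0.079264 × 208.22 = 16.504 g.

16.50 g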